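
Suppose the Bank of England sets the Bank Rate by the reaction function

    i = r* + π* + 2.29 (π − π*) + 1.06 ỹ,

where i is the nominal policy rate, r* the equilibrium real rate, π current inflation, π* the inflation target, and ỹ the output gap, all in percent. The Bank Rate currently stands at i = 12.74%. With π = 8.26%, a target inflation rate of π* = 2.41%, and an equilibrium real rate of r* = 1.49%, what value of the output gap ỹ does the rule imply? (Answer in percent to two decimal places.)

-4.30%

1.06 ỹ = 12.74 − 1.49 − 2.41 − 2.29 × (8.26 − 2.41) = -4.5565
ỹ = -4.5565 / 1.06 = -4.30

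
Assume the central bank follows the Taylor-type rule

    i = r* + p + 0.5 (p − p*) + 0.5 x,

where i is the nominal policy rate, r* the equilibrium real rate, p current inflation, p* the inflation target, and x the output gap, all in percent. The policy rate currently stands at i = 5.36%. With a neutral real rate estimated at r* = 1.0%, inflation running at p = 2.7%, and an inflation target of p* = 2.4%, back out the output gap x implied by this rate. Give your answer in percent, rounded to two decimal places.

0.5 x = 5.36 − 1.0 − 2.7 − 0.5 × (2.7 − 2.4) = 1.51
x = 1.51 / 0.5 = 3.02

3.02%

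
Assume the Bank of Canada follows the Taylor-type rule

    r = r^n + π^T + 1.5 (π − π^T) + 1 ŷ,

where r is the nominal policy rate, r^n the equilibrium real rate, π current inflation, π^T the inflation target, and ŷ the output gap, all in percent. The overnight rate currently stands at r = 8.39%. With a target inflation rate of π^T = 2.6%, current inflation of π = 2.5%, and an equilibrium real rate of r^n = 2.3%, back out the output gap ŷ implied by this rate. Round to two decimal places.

1 ŷ = 8.39 − 2.3 − 2.6 − 1.5 × (2.5 − 2.6) = 3.64
ŷ = 3.64 / 1 = 3.64

3.64%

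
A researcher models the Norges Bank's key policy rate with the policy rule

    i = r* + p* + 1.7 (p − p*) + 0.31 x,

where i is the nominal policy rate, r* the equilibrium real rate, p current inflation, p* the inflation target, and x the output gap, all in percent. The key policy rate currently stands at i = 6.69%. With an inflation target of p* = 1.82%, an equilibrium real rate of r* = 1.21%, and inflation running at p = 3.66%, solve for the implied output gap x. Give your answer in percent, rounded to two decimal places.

0.31 x = 6.69 − 1.21 − 1.82 − 1.7 × (3.66 − 1.82) = 0.532
x = 0.532 / 0.31 = 1.72

1.72%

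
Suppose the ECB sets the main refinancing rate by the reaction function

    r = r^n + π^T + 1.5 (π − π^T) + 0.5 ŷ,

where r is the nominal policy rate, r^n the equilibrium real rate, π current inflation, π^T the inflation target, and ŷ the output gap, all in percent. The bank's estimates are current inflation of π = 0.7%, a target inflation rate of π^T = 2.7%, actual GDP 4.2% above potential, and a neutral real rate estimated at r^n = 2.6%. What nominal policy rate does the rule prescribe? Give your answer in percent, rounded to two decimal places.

Output 4.2% above potential → ŷ = 4.2.
r = 2.6 + 2.7 + 1.5 × (0.7 − 2.7) + 0.5 × 4.2
   = 2.6 + 2.7 − 3 + 2.1 = 4.40

4.40%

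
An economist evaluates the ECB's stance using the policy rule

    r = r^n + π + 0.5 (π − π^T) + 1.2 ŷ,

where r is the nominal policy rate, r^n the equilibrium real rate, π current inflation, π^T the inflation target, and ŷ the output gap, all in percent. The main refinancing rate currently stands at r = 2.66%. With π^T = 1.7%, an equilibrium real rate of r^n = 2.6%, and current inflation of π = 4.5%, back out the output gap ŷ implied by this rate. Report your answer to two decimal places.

-4.87%

1.2 ŷ = 2.66 − 2.6 − 4.5 − 0.5 × (4.5 − 1.7) = -5.84
ŷ = -5.84 / 1.2 = -4.87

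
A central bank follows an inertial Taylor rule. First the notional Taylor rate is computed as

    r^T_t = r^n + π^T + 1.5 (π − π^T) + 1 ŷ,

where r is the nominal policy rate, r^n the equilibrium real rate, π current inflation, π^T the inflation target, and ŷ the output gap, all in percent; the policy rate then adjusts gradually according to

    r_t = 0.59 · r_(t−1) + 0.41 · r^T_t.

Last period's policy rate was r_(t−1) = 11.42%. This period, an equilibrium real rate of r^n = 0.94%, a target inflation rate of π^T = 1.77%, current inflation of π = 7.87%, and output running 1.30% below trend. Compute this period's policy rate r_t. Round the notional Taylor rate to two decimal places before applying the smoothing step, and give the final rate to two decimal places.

11.07%

Output 1.30% below potential → ŷ = -1.30.
r^T_t = 0.94 + 1.77 + 1.5 × (7.87 − 1.77) + 1 × (-1.30)
   = 0.94 + 1.77 + 9.15 − 1.3 = 10.56
r_t = 0.59 × 11.42 + 0.41 × 10.56 = 6.7378 + 4.3296 = 11.07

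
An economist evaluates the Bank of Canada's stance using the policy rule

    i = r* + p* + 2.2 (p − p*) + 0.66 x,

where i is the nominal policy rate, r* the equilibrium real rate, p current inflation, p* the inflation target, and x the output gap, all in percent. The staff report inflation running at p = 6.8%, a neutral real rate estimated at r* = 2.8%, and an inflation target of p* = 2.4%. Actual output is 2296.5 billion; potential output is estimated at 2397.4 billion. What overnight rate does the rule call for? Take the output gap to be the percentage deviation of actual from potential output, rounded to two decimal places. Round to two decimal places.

12.10%

Output gap = 100 × (2296.5 − 2397.4) / 2397.4 = -4.21%.
i = 2.80 + 2.40 + 2.2 × (6.80 − 2.40) + 0.66 × (-4.21)
   = 2.80 + 2.4 + 9.68 − 2.7786 = 12.10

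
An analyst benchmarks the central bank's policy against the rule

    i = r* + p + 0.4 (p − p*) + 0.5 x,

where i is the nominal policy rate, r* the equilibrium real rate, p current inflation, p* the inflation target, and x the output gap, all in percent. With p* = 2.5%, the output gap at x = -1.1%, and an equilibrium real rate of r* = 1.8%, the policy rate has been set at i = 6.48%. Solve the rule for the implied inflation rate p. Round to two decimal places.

Collecting p: i = r* + (1 + 0.4) p − 0.4 p* + 0.5 x
1.4 p = 6.48 − 1.8 + 0.4 × 2.5 − 0.5 × (-1.1) = 6.23
p = 6.23 / 1.4 = 4.45

4.45%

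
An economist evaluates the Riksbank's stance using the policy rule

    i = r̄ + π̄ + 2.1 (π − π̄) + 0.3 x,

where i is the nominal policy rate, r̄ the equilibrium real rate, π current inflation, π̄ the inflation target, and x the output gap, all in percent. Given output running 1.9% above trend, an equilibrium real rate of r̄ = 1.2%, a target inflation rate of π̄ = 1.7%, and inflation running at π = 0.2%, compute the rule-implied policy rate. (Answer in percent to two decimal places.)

0.32%

Output 1.9% above potential → x = 1.9.
i = 1.2 + 1.7 + 2.1 × (0.2 − 1.7) + 0.3 × 1.9
   = 1.2 + 1.7 − 3.15 + 0.57 = 0.32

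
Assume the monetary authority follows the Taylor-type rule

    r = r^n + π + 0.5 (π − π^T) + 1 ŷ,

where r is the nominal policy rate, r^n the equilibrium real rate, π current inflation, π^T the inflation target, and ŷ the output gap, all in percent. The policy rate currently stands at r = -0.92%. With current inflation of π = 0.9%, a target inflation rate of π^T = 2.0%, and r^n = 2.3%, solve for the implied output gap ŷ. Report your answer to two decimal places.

-3.57%

1 ŷ = -0.92 − 2.3 − 0.9 − 0.5 × (0.9 − 2.0) = -3.57
ŷ = -3.57 / 1 = -3.57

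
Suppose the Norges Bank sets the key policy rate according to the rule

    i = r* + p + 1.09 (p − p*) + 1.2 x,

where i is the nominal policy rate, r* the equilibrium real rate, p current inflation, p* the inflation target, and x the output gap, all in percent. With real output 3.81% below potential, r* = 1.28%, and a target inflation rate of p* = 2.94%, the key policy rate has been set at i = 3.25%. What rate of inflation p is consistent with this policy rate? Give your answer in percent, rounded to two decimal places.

Output 3.81% below potential → x = -3.81.
Collecting p: i = r* + (1 + 1.09) p − 1.09 p* + 1.2 x
2.09 p = 3.25 − 1.28 + 1.09 × 2.94 − 1.2 × (-3.81) = 9.7466
p = 9.7466 / 2.09 = 4.66

4.66%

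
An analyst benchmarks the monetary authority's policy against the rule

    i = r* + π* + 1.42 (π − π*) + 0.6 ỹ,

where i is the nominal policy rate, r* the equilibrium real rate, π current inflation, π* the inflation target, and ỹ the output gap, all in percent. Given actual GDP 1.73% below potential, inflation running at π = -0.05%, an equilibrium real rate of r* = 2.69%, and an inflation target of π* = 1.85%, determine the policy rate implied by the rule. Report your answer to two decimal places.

Output 1.73% below potential → ỹ = -1.73.
i = 2.69 + 1.85 + 1.42 × (-0.05 − 1.85) + 0.6 × (-1.73)
   = 2.69 + 1.85 − 2.698 − 1.038 = 0.80

0.80%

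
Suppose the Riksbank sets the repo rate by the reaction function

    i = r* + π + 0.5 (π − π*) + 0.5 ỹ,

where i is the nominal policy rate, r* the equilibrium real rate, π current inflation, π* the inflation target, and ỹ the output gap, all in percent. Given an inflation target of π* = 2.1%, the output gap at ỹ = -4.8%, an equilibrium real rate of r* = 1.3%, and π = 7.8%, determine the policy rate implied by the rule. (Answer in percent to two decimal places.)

i = 1.3 + 7.8 + 0.5 × (7.8 − 2.1) + 0.5 × (-4.8)
   = 1.3 + 7.8 + 2.85 − 2.4 = 9.55

9.55%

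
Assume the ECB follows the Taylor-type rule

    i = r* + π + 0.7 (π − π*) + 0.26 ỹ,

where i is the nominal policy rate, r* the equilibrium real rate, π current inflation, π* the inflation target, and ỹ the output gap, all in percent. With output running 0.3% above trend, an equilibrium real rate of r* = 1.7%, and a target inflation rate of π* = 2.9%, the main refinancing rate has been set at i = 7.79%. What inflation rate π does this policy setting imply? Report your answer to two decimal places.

Output 0.3% above potential → ỹ = 0.3.
Collecting π: i = r* + (1 + 0.7) π − 0.7 π* + 0.26 ỹ
1.7 π = 7.79 − 1.7 + 0.7 × 2.9 − 0.26 × 0.3 = 8.042
π = 8.042 / 1.7 = 4.73

4.73%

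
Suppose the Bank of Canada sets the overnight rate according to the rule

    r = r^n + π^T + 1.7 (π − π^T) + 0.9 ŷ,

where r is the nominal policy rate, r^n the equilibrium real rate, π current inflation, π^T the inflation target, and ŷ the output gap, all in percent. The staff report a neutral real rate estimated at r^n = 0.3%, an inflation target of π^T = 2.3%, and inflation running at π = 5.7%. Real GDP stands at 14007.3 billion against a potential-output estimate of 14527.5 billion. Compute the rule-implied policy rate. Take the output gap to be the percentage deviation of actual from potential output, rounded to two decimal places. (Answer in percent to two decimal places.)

5.16%

Output gap = 100 × (14007.3 − 14527.5) / 14527.5 = -3.58%.
r = 0.30 + 2.30 + 1.7 × (5.70 − 2.30) + 0.9 × (-3.58)
   = 0.30 + 2.3 + 5.78 − 3.222 = 5.16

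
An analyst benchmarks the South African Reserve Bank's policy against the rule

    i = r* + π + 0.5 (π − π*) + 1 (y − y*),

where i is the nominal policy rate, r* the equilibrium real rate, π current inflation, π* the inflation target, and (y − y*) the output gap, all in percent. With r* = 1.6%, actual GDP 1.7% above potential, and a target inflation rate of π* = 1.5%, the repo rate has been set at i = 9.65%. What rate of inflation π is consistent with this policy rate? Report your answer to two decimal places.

Output 1.7% above potential → (y − y*) = 1.7.
Collecting π: i = r* + (1 + 0.5) π − 0.5 π* + 1 (y − y*)
1.5 π = 9.65 − 1.6 + 0.5 × 1.5 − 1 × 1.7 = 7.1
π = 7.1 / 1.5 = 4.73

4.73%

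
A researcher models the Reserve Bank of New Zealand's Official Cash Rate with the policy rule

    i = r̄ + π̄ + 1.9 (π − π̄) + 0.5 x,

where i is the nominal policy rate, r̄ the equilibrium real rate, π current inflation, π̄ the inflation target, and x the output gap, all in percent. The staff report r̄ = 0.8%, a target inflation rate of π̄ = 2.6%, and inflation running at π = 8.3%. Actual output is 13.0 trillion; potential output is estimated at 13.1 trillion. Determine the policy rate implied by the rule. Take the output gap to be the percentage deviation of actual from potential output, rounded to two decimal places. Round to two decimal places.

13.85%

Output gap = 100 × (13.0 − 13.1) / 13.1 = -0.76%.
i = 0.80 + 2.60 + 1.9 × (8.30 − 2.60) + 0.5 × (-0.76)
   = 0.80 + 2.6 + 10.83 − 0.38 = 13.85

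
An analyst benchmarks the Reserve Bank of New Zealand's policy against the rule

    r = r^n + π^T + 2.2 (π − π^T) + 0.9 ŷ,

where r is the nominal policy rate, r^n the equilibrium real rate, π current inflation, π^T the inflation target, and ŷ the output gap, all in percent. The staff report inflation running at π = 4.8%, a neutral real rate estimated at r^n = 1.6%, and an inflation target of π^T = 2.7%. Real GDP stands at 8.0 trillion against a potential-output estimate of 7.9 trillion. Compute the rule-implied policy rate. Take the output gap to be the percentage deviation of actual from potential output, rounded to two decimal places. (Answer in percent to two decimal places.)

10.06%

Output gap = 100 × (8.0 − 7.9) / 7.9 = 1.27%.
r = 1.60 + 2.70 + 2.2 × (4.80 − 2.70) + 0.9 × 1.27
   = 1.60 + 2.7 + 4.62 + 1.143 = 10.06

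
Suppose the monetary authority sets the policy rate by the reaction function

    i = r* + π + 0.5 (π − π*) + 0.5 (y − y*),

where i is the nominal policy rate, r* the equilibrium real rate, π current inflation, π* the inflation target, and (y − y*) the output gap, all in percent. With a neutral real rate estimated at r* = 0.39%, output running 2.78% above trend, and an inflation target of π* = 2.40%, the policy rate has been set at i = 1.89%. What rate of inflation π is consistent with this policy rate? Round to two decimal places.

Output 2.78% above potential → (y − y*) = 2.78.
Collecting π: i = r* + (1 + 0.5) π − 0.5 π* + 0.5 (y − y*)
1.5 π = 1.89 − 0.39 + 0.5 × 2.40 − 0.5 × 2.78 = 1.31
π = 1.31 / 1.5 = 0.87

0.87%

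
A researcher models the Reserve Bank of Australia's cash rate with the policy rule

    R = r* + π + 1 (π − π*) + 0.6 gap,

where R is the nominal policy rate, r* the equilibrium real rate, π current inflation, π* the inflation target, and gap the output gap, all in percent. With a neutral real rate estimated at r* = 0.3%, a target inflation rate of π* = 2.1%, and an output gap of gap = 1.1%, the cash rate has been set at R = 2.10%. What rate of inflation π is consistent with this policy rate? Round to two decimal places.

Collecting π: R = r* + (1 + 1) π − 1 π* + 0.6 gap
2 π = 2.10 − 0.3 + 1 × 2.1 − 0.6 × 1.1 = 3.24
π = 3.24 / 2 = 1.62

1.62%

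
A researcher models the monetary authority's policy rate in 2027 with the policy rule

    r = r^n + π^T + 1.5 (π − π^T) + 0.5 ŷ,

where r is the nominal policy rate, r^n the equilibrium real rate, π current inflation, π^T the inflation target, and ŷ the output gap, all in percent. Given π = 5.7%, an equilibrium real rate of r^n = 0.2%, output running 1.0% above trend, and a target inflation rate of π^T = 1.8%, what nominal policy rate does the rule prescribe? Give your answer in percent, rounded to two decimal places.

8.35%

Output 1.0% above potential → ŷ = 1.0.
r = 0.2 + 1.8 + 1.5 × (5.7 − 1.8) + 0.5 × 1.0
   = 0.2 + 1.8 + 5.85 + 0.5 = 8.35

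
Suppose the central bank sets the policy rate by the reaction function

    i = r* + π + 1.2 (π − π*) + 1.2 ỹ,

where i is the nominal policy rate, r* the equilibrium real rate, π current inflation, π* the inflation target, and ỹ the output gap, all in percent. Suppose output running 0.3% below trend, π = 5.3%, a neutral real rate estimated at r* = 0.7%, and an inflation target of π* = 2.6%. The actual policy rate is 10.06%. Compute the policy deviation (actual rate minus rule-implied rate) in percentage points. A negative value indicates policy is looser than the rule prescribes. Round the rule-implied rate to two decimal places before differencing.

Output 0.3% below potential → ỹ = -0.3.
i = 0.7 + 5.3 + 1.2 × (5.3 − 2.6) + 1.2 × (-0.3)
   = 0.7 + 5.3 + 3.24 − 0.36 = 8.88
Deviation = 10.06 − 8.88 = 1.18 pp.

1.18 pp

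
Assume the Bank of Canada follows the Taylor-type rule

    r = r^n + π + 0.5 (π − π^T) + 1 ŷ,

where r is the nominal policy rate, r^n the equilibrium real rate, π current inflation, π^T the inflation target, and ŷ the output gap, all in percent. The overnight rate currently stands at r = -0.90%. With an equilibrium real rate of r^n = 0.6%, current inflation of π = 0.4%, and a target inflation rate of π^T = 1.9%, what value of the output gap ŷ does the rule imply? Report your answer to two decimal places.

1 ŷ = -0.90 − 0.6 − 0.4 − 0.5 × (0.4 − 1.9) = -1.15
ŷ = -1.15 / 1 = -1.15

-1.15%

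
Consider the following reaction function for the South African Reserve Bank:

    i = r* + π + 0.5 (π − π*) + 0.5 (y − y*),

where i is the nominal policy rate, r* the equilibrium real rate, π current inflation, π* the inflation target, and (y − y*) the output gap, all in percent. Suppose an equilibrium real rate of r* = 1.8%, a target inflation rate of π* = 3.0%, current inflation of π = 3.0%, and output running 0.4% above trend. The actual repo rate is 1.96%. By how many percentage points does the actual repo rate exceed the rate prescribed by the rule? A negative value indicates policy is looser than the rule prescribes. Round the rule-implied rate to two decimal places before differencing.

Output 0.4% above potential → (y − y*) = 0.4.
i = 1.8 + 3.0 + 0.5 × (3.0 − 3.0) + 0.5 × 0.4
   = 1.8 + 3 + 0 + 0.2 = 5.00
Deviation = 1.96 − 5.00 = -3.04 pp.

-3.04 pp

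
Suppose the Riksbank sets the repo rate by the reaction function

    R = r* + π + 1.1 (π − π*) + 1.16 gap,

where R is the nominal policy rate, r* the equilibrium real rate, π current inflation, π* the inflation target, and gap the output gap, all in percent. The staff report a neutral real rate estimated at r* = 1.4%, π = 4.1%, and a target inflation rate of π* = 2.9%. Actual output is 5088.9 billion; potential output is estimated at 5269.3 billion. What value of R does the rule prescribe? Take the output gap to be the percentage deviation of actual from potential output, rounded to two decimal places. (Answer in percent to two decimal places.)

2.85%

Output gap = 100 × (5088.9 − 5269.3) / 5269.3 = -3.42%.
R = 1.40 + 4.10 + 1.1 × (4.10 − 2.90) + 1.16 × (-3.42)
   = 1.40 + 4.1 + 1.32 − 3.9672 = 2.85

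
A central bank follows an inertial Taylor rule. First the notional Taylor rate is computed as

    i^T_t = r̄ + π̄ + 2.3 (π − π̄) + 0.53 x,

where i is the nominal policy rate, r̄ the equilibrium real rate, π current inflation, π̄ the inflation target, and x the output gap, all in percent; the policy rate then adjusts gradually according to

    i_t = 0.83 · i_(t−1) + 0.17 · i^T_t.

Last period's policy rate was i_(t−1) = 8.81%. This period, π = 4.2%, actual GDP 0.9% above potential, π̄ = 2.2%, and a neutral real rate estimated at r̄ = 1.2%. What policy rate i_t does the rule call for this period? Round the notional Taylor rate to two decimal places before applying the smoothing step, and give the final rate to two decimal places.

8.75%

Output 0.9% above potential → x = 0.9.
i^T_t = 1.2 + 2.2 + 2.3 × (4.2 − 2.2) + 0.53 × 0.9
   = 1.2 + 2.2 + 4.6 + 0.477 = 8.48
i_t = 0.83 × 8.81 + 0.17 × 8.48 = 7.3123 + 1.4416 = 8.75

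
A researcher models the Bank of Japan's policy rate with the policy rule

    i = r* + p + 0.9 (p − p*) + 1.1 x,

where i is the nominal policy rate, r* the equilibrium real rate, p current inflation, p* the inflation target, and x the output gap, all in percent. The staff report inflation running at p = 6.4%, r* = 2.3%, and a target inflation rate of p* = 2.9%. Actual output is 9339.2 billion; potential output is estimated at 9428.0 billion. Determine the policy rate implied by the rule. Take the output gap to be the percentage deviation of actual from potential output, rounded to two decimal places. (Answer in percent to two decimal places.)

Output gap = 100 × (9339.2 − 9428.0) / 9428.0 = -0.94%.
i = 2.30 + 6.40 + 0.9 × (6.40 − 2.90) + 1.1 × (-0.94)
   = 2.30 + 6.4 + 3.15 − 1.034 = 10.82

10.82%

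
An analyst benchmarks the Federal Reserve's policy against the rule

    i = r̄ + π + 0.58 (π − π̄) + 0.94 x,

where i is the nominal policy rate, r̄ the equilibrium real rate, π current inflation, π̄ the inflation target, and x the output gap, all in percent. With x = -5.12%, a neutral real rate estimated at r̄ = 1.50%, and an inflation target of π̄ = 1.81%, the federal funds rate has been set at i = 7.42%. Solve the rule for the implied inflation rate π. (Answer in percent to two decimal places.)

7.46%

Collecting π: i = r̄ + (1 + 0.58) π − 0.58 π̄ + 0.94 x
1.58 π = 7.42 − 1.50 + 0.58 × 1.81 − 0.94 × (-5.12) = 11.7826
π = 11.7826 / 1.58 = 7.46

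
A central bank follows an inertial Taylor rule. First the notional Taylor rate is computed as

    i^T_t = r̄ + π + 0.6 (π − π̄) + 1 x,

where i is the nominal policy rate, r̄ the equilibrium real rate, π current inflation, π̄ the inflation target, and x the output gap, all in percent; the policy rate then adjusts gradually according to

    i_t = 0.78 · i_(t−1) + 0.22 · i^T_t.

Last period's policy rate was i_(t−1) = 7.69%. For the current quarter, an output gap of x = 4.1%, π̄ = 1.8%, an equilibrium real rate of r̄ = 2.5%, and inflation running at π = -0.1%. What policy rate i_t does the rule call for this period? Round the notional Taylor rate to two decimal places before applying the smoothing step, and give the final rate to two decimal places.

7.18%

i^T_t = 2.5 + (-0.1) + 0.6 × (-0.1 − 1.8) + 1 × 4.1
   = 2.5 − 0.1 − 1.14 + 4.1 = 5.36
i_t = 0.78 × 7.69 + 0.22 × 5.36 = 5.9982 + 1.1792 = 7.18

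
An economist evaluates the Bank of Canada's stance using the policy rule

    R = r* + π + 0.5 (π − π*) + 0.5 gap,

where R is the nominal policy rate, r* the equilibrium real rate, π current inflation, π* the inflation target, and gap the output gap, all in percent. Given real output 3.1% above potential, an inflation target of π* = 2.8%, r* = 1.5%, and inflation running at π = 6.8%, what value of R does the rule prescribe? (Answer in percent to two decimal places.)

Output 3.1% above potential → gap = 3.1.
R = 1.5 + 6.8 + 0.5 × (6.8 − 2.8) + 0.5 × 3.1
   = 1.5 + 6.8 + 2 + 1.55 = 11.85

11.85%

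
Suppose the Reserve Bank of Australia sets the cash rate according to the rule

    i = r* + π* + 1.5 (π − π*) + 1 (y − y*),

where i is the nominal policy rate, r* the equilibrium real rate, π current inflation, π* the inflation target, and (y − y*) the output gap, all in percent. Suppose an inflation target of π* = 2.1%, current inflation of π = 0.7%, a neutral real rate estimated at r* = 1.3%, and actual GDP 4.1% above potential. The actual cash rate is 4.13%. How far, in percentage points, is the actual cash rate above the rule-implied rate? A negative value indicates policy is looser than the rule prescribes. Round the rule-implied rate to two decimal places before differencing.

-1.27 pp

Output 4.1% above potential → (y − y*) = 4.1.
i = 1.3 + 2.1 + 1.5 × (0.7 − 2.1) + 1 × 4.1
   = 1.3 + 2.1 − 2.1 + 4.1 = 5.40
Deviation = 4.13 − 5.40 = -1.27 pp.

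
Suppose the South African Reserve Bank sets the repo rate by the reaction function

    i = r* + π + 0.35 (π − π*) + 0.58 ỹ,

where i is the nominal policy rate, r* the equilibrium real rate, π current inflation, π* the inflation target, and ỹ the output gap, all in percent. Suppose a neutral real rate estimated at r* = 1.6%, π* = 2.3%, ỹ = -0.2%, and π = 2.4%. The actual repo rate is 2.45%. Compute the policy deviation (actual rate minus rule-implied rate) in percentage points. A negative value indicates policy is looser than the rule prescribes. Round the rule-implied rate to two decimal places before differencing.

i = 1.6 + 2.4 + 0.35 × (2.4 − 2.3) + 0.58 × (-0.2)
   = 1.6 + 2.4 + 0.035 − 0.116 = 3.92
Deviation = 2.45 − 3.92 = -1.47 pp.

-1.47 pp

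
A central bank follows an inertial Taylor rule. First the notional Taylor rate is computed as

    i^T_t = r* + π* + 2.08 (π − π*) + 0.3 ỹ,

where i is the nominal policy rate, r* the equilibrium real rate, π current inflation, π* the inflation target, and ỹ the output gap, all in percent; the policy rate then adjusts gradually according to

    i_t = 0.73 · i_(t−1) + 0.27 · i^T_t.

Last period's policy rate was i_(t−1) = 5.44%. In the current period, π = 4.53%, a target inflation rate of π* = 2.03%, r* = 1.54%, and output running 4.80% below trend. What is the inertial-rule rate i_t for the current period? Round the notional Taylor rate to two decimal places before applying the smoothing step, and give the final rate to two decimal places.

5.95%

Output 4.80% below potential → ỹ = -4.80.
i^T_t = 1.54 + 2.03 + 2.08 × (4.53 − 2.03) + 0.3 × (-4.80)
   = 1.54 + 2.03 + 5.2 − 1.44 = 7.33
i_t = 0.73 × 5.44 + 0.27 × 7.33 = 3.9712 + 1.9791 = 5.95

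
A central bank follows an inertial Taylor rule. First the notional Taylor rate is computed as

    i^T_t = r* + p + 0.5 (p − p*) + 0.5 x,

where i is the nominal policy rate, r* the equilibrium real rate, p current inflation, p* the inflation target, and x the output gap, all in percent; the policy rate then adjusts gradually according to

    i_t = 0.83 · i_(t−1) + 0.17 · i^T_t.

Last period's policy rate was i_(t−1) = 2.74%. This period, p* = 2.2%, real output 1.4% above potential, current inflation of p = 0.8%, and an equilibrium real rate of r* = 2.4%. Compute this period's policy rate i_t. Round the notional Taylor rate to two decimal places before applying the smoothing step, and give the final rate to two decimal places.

Output 1.4% above potential → x = 1.4.
i^T_t = 2.4 + 0.8 + 0.5 × (0.8 − 2.2) + 0.5 × 1.4
   = 2.4 + 0.8 − 0.7 + 0.7 = 3.20
i_t = 0.83 × 2.74 + 0.17 × 3.20 = 2.2742 + 0.544 = 2.82

2.82%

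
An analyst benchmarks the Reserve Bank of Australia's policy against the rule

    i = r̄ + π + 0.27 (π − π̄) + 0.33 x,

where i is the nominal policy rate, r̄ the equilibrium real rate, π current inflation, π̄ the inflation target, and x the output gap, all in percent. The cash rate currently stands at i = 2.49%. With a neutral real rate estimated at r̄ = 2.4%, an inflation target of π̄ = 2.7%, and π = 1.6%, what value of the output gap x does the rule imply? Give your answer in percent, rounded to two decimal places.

-3.68%

0.33 x = 2.49 − 2.4 − 1.6 − 0.27 × (1.6 − 2.7) = -1.213
x = -1.213 / 0.33 = -3.68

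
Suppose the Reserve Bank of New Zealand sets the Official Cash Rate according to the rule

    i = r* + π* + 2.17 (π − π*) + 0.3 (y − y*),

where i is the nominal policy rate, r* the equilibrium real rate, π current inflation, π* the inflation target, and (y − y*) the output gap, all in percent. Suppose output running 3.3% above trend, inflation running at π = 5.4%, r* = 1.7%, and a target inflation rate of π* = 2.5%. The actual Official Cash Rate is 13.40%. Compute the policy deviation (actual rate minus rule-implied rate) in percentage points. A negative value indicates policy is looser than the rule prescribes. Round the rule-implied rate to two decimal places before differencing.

1.92 pp

Output 3.3% above potential → (y − y*) = 3.3.
i = 1.7 + 2.5 + 2.17 × (5.4 − 2.5) + 0.3 × 3.3
   = 1.7 + 2.5 + 6.293 + 0.99 = 11.48
Deviation = 13.40 − 11.48 = 1.92 pp.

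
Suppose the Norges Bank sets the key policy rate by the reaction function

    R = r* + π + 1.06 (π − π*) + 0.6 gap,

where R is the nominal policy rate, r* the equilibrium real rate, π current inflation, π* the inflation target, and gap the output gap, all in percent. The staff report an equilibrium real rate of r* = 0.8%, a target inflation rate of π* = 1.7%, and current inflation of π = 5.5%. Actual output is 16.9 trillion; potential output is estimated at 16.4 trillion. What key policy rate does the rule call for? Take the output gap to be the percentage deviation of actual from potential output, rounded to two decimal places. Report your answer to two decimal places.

12.16%

Output gap = 100 × (16.9 − 16.4) / 16.4 = 3.05%.
R = 0.80 + 5.50 + 1.06 × (5.50 − 1.70) + 0.6 × 3.05
   = 0.80 + 5.5 + 4.028 + 1.83 = 12.16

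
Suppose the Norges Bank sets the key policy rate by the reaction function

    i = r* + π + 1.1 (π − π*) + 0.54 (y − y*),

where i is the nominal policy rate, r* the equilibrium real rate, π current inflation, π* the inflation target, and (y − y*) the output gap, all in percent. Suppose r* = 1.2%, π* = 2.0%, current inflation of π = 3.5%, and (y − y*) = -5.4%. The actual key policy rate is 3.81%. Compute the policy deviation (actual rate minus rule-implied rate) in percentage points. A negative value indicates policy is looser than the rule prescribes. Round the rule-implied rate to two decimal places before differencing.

0.38 pp

i = 1.2 + 3.5 + 1.1 × (3.5 − 2.0) + 0.54 × (-5.4)
   = 1.2 + 3.5 + 1.65 − 2.916 = 3.43
Deviation = 3.81 − 3.43 = 0.38 pp.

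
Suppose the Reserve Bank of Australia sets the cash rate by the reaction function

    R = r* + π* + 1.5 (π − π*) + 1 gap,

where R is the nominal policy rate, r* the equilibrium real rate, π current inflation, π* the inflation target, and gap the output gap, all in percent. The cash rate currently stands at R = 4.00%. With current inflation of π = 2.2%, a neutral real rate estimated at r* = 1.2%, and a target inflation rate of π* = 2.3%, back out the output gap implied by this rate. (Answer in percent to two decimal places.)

1 gap = 4.00 − 1.2 − 2.3 − 1.5 × (2.2 − 2.3) = 0.65
gap = 0.65 / 1 = 0.65

0.65%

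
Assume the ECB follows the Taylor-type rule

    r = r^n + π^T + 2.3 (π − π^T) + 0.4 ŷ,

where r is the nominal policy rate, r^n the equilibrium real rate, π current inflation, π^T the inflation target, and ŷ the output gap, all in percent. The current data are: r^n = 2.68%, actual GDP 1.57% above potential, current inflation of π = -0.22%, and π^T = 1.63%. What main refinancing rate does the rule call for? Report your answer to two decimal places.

0.68%

Output 1.57% above potential → ŷ = 1.57.
r = 2.68 + 1.63 + 2.3 × (-0.22 − 1.63) + 0.4 × 1.57
   = 2.68 + 1.63 − 4.255 + 0.628 = 0.68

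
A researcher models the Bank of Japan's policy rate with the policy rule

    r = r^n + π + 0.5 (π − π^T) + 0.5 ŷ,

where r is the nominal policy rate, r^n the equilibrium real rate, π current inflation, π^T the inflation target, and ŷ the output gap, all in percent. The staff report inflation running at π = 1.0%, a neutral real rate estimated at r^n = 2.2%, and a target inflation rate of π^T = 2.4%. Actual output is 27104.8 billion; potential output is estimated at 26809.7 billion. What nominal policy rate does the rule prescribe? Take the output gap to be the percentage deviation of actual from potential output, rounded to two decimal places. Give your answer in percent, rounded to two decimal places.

Output gap = 100 × (27104.8 − 26809.7) / 26809.7 = 1.10%.
r = 2.20 + 1.00 + 0.5 × (1.00 − 2.40) + 0.5 × 1.10
   = 2.20 + 1 − 0.7 + 0.55 = 3.05

3.05%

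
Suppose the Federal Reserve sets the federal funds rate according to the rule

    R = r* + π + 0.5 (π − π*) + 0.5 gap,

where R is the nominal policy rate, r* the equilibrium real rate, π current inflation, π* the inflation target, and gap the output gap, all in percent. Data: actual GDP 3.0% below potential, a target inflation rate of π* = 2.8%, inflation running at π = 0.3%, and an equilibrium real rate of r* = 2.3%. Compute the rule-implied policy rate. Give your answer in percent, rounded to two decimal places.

Output 3.0% below potential → gap = -3.0.
R = 2.3 + 0.3 + 0.5 × (0.3 − 2.8) + 0.5 × (-3.0)
   = 2.3 + 0.3 − 1.25 − 1.5 = -0.15

-0.15%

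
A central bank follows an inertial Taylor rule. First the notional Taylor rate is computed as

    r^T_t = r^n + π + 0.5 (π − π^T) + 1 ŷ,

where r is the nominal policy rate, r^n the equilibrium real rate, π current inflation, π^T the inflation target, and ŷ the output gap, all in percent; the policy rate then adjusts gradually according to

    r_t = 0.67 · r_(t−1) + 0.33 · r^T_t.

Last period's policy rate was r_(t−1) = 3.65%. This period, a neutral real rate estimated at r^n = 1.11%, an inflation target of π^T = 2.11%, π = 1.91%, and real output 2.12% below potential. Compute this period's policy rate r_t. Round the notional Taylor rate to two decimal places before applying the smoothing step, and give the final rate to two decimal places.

Output 2.12% below potential → ŷ = -2.12.
r^T_t = 1.11 + 1.91 + 0.5 × (1.91 − 2.11) + 1 × (-2.12)
   = 1.11 + 1.91 − 0.1 − 2.12 = 0.80
r_t = 0.67 × 3.65 + 0.33 × 0.80 = 2.4455 + 0.264 = 2.71

2.71%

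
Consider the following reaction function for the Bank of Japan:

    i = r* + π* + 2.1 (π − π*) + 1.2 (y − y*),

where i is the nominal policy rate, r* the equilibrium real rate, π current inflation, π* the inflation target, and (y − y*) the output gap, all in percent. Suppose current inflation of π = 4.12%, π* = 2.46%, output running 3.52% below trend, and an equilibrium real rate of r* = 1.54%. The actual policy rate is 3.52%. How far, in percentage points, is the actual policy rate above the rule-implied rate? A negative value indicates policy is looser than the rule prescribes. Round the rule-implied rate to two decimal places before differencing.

0.26 pp

Output 3.52% below potential → (y − y*) = -3.52.
i = 1.54 + 2.46 + 2.1 × (4.12 − 2.46) + 1.2 × (-3.52)
   = 1.54 + 2.46 + 3.486 − 4.224 = 3.26
Deviation = 3.52 − 3.26 = 0.26 pp.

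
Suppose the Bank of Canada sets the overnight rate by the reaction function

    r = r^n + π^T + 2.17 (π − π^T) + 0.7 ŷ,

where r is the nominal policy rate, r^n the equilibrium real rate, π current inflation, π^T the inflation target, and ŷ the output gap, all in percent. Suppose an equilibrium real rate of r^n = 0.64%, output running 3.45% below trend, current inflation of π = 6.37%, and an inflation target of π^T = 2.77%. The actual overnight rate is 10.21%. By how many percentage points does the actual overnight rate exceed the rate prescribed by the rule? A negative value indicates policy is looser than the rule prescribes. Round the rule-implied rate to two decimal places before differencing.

Output 3.45% below potential → ŷ = -3.45.
r = 0.64 + 2.77 + 2.17 × (6.37 − 2.77) + 0.7 × (-3.45)
   = 0.64 + 2.77 + 7.812 − 2.415 = 8.81
Deviation = 10.21 − 8.81 = 1.40 pp.

1.40 pp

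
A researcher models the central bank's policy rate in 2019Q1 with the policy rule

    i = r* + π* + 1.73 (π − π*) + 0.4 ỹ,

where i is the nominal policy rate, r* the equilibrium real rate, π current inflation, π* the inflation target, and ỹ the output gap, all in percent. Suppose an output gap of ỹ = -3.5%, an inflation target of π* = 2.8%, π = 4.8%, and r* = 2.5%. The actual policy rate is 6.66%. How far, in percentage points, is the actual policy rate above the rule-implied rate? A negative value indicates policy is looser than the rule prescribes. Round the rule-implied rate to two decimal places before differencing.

i = 2.5 + 2.8 + 1.73 × (4.8 − 2.8) + 0.4 × (-3.5)
   = 2.5 + 2.8 + 3.46 − 1.4 = 7.36
Deviation = 6.66 − 7.36 = -0.70 pp.

-0.70 pp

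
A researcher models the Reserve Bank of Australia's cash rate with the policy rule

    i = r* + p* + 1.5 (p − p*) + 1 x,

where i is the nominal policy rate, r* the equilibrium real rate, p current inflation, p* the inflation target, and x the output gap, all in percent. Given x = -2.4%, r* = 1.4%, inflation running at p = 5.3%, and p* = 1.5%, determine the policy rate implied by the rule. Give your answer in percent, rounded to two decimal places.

i = 1.4 + 1.5 + 1.5 × (5.3 − 1.5) + 1 × (-2.4)
   = 1.4 + 1.5 + 5.7 − 2.4 = 6.20

6.20%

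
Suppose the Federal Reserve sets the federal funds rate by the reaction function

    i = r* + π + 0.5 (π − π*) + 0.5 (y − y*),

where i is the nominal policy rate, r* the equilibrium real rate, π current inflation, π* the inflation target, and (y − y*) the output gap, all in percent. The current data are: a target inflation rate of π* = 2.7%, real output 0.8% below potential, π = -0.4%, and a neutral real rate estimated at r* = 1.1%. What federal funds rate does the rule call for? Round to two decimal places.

Output 0.8% below potential → (y − y*) = -0.8.
i = 1.1 + (-0.4) + 0.5 × (-0.4 − 2.7) + 0.5 × (-0.8)
   = 1.1 − 0.4 − 1.55 − 0.4 = -1.25

-1.25%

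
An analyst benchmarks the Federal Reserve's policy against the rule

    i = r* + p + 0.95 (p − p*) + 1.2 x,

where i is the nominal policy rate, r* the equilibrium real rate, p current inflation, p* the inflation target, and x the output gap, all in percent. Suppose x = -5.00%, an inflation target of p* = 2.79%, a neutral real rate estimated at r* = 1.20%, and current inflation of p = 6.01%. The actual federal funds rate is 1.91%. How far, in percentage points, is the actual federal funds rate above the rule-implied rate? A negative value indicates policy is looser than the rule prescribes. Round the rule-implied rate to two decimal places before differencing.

-2.36 pp

i = 1.20 + 6.01 + 0.95 × (6.01 − 2.79) + 1.2 × (-5.00)
   = 1.20 + 6.01 + 3.059 − 6 = 4.27
Deviation = 1.91 − 4.27 = -2.36 pp.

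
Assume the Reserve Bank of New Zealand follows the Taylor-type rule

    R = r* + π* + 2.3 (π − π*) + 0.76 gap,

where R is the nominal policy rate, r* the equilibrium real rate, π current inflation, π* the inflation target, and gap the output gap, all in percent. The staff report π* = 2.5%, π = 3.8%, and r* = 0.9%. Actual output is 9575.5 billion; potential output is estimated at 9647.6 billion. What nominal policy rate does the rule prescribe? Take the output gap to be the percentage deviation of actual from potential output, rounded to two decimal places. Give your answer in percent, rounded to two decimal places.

5.82%

Output gap = 100 × (9575.5 − 9647.6) / 9647.6 = -0.75%.
R = 0.90 + 2.50 + 2.3 × (3.80 − 2.50) + 0.76 × (-0.75)
   = 0.90 + 2.5 + 2.99 − 0.57 = 5.82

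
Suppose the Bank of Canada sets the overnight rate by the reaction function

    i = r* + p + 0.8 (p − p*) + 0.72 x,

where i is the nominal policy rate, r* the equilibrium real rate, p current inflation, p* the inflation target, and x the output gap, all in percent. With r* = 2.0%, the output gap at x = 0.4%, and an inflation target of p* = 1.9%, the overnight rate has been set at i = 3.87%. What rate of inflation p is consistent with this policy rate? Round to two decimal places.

1.72%

Collecting p: i = r* + (1 + 0.8) p − 0.8 p* + 0.72 x
1.8 p = 3.87 − 2.0 + 0.8 × 1.9 − 0.72 × 0.4 = 3.102
p = 3.102 / 1.8 = 1.72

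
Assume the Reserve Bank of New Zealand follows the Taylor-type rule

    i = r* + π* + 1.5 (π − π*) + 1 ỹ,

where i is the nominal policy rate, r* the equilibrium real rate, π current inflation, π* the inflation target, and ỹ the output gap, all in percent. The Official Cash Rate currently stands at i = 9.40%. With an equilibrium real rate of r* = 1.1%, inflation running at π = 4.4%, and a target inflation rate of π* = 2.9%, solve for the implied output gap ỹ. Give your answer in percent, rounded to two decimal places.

1 ỹ = 9.40 − 1.1 − 2.9 − 1.5 × (4.4 − 2.9) = 3.15
ỹ = 3.15 / 1 = 3.15

3.15%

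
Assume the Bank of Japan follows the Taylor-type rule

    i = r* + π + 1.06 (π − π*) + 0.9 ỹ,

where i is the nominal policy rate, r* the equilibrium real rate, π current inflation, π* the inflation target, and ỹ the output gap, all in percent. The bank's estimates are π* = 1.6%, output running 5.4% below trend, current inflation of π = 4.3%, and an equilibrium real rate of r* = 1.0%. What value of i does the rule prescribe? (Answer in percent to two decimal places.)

3.30%

Output 5.4% below potential → ỹ = -5.4.
i = 1.0 + 4.3 + 1.06 × (4.3 − 1.6) + 0.9 × (-5.4)
   = 1.0 + 4.3 + 2.862 − 4.86 = 3.30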